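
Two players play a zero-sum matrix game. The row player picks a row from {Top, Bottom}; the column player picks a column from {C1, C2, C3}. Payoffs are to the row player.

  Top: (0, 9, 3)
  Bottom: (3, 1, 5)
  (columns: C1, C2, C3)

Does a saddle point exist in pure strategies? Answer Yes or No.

No

Row minima: Top → 0, Bottom → 1; maximin = 1.
Column maxima: C1 → 3, C2 → 9, C3 → 5; minimax = 3.
1 ≠ 3, so no pure-strategy equilibrium exists.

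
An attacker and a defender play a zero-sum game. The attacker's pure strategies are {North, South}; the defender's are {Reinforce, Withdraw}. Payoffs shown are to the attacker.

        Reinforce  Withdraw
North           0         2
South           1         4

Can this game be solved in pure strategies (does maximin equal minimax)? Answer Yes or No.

Yes

Row minima: North → 0, South → 1; maximin = 1.
Column maxima: Reinforce → 1, Withdraw → 4; minimax = 1.
maximin = minimax = 1, so a saddle point exists.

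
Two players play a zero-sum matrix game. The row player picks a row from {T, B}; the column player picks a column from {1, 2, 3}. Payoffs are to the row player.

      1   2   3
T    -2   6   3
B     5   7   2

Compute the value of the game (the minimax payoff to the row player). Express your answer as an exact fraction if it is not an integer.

Row minima: T → -2, B → 2; maximin = 2.
Column maxima: 1 → 5, 2 → 7, 3 → 3; minimax = 3.
2 ≠ 3, so there is no saddle point; optimal play is mixed.
2 is strictly dominated by 1 (it gives the row player strictly more in every row), so the column player never plays it.
On the remaining 2×2 (T, B vs 1, 3):
Let the row player play T with probability p. Expected payoff against 1: (-2)p + 5(1−p) = −7p + 5; against 3: 3p + 2(1−p) = p + 2.
Setting these equal: −7p + 5 = p + 2 ⇒ −8p = -3 ⇒ p = 3/8, and the value is (-7)·(3/8) + 5 = 19/8.
For the column player: with q = P(1), equating T's and B's payoffs gives −5q + 3 = 3q + 2 ⇒ q = 1/8.

19/8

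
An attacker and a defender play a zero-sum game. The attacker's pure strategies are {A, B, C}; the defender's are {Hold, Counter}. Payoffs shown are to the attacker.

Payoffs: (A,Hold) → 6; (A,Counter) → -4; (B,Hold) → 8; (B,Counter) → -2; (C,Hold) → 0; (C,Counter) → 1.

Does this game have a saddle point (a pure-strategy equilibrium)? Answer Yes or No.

Row minima: A → -4, B → -2, C → 0; maximin = 0.
Column maxima: Hold → 8, Counter → 1; minimax = 1.
0 ≠ 1, so no pure-strategy equilibrium exists.

No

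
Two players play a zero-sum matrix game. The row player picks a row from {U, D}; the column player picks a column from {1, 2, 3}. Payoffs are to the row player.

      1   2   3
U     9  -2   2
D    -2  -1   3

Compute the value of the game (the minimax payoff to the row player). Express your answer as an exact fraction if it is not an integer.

-13/12

Row minima: U → -2, D → -2; maximin = -2.
Column maxima: 1 → 9, 2 → -1, 3 → 3; minimax = -1.
-2 ≠ -1, so there is no saddle point; optimal play is mixed.
3 is strictly dominated by 2 (it gives the row player strictly more in every row), so the column player never plays it.
On the remaining 2×2 (U, D vs 1, 2):
Let the row player play U with probability p. Expected payoff against 1: 9p + (-2)(1−p) = 11p − 2; against 2: (-2)p + (-1)(1−p) = −p − 1.
Setting these equal: 11p − 2 = −p − 1 ⇒ 12p = 1 ⇒ p = 1/12, and the value is (11)·(1/12) − 2 = -13/12.
For the column player: with q = P(1), equating U's and D's payoffs gives 11q − 2 = −q − 1 ⇒ q = 1/12.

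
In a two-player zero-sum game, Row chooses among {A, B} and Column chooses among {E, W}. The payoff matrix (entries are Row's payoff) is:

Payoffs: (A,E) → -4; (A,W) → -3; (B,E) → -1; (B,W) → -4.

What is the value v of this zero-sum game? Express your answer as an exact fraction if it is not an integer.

-13/4

Row minima: A → -4, B → -4; maximin = -4.
Column maxima: E → -1, W → -3; minimax = -3.
-4 ≠ -3, so there is no saddle point; optimal play is mixed.
Let Row play A with probability p. Expected payoff against E: (-4)p + (-1)(1−p) = −3p − 1; against W: (-3)p + (-4)(1−p) = p − 4.
Setting these equal: −3p − 1 = p − 4 ⇒ −4p = -3 ⇒ p = 3/4, and the value is (-3)·(3/4) − 1 = -13/4.
For Column: with q = P(E), equating A's and B's payoffs gives −q − 3 = 3q − 4 ⇒ q = 1/4.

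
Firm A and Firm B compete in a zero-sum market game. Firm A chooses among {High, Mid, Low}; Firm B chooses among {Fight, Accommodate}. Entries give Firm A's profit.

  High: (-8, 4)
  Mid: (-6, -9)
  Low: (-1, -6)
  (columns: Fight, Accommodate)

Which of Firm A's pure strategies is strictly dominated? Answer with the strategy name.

Mid

Low gives a strictly higher payoff than Mid against every column: -1 > -6, -6 > -9.
So Mid is strictly dominated and Firm A never plays it.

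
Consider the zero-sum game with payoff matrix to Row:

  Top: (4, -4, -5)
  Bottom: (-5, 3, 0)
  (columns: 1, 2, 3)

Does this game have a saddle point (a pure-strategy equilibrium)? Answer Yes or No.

Row minima: Top → -5, Bottom → -5; maximin = -5.
Column maxima: 1 → 4, 2 → 3, 3 → 0; minimax = 0.
-5 ≠ 0, so no pure-strategy equilibrium exists.

No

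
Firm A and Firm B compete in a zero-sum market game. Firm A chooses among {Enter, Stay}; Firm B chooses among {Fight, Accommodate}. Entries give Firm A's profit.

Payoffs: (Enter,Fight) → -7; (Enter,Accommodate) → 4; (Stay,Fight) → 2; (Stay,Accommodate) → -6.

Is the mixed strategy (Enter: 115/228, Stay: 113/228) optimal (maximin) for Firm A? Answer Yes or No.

No

Against Fight this mix gives (115/228)·(-7) + (113/228)·2 = -193/76.
Against Accommodate this mix gives (115/228)·4 + (113/228)·(-6) = -109/114.
Firm B will play Fight, holding Firm A to -193/76. Shifting weight toward the row that does better against Fight would raise this floor (the equalizing mix achieves -34/19 against both Fight and Accommodate), so the proposed strategy is not optimal.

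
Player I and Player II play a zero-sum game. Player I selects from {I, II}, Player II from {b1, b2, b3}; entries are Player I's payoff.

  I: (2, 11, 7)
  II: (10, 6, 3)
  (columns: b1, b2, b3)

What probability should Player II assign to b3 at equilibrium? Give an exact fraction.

2/3

Row minima: I → 2, II → 3; maximin = 3.
Column maxima: b1 → 10, b2 → 11, b3 → 7; minimax = 7.
3 ≠ 7, so there is no saddle point; optimal play is mixed.
b2 is strictly dominated by b3 (it gives Player I strictly more in every row), so Player II never plays it.
On the remaining 2×2 (I, II vs b1, b3):
Let Player I play I with probability p. Expected payoff against b1: 2p + 10(1−p) = −8p + 10; against b3: 7p + 3(1−p) = 4p + 3.
Setting these equal: −8p + 10 = 4p + 3 ⇒ −12p = -7 ⇒ p = 7/12, and the value is (-8)·(7/12) + 10 = 16/3.
For Player II: with q = P(b1), equating I's and II's payoffs gives −5q + 7 = 7q + 3 ⇒ q = 1/3.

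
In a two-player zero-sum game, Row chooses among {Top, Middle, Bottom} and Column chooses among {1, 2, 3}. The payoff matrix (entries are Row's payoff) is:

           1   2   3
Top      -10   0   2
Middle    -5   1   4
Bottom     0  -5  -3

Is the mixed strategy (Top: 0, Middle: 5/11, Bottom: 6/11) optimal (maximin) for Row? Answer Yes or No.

Yes

Against 1 this mix gives (5/11)·(-5) + (6/11)·0 = -25/11.
Against 2 this mix gives (5/11)·1 + (6/11)·(-5) = -25/11.
Against 3 this mix gives (5/11)·4 + (6/11)·(-3) = 2/11.
All of Column's active replies (1, 2) yield -25/11, and no column does worse for Row. The mix makes Column indifferent and guarantees -25/11, so it is optimal.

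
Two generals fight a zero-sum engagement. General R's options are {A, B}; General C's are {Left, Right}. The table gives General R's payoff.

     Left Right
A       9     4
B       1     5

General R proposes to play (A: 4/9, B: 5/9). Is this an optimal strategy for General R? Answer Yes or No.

Against Left this mix gives (4/9)·9 + (5/9)·1 = 41/9.
Against Right this mix gives (4/9)·4 + (5/9)·5 = 41/9.
All of General C's active replies (Left, Right) yield 41/9, and no column does worse for General R. The mix makes General C indifferent and guarantees 41/9, so it is optimal.

Yes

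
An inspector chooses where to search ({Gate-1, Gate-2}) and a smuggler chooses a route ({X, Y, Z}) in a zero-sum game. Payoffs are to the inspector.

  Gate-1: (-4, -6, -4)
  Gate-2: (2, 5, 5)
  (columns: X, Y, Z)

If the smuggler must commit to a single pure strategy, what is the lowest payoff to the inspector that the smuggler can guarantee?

2

Column maxima: X → 2, Y → 5, Z → 5.
The smallest of these is 2.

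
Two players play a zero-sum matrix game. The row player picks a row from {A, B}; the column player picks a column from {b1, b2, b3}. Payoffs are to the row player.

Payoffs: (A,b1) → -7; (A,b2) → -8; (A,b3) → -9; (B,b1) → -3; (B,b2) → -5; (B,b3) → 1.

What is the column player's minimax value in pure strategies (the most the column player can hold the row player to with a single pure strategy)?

-5

Column maxima: b1 → -3, b2 → -5, b3 → 1.
The smallest of these is -5.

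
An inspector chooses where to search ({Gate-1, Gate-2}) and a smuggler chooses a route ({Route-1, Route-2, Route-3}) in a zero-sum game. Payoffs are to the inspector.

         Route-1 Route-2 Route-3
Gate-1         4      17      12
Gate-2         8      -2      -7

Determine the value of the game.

Row minima: Gate-1 → 4, Gate-2 → -7; maximin = 4.
Column maxima: Route-1 → 8, Route-2 → 17, Route-3 → 12; minimax = 8.
4 ≠ 8, so there is no saddle point; optimal play is mixed.
Route-2 is strictly dominated by Route-3 (it gives the inspector strictly more in every row), so the smuggler never plays it.
On the remaining 2×2 (Gate-1, Gate-2 vs Route-1, Route-3):
Let the inspector play Gate-1 with probability p. Expected payoff against Route-1: 4p + 8(1−p) = −4p + 8; against Route-3: 12p + (-7)(1−p) = 19p − 7.
Setting these equal: −4p + 8 = 19p − 7 ⇒ −23p = -15 ⇒ p = 15/23, and the value is (-4)·(15/23) + 8 = 124/23.
For the smuggler: with q = P(Route-1), equating Gate-1's and Gate-2's payoffs gives −8q + 12 = 15q − 7 ⇒ q = 19/23.

124/23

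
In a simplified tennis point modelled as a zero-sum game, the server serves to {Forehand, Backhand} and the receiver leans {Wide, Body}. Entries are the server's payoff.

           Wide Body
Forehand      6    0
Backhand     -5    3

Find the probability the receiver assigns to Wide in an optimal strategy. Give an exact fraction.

3/14

Row minima: Forehand → 0, Backhand → -5; maximin = 0.
Column maxima: Wide → 6, Body → 3; minimax = 3.
0 ≠ 3, so there is no saddle point; optimal play is mixed.
Let the server play Forehand with probability p. Expected payoff against Wide: 6p + (-5)(1−p) = 11p − 5; against Body: 0p + 3(1−p) = −3p + 3.
Setting these equal: 11p − 5 = −3p + 3 ⇒ 14p = 8 ⇒ p = 4/7, and the value is (11)·(4/7) − 5 = 9/7.
For the receiver: with q = P(Wide), equating Forehand's and Backhand's payoffs gives 6q = −8q + 3 ⇒ q = 3/14.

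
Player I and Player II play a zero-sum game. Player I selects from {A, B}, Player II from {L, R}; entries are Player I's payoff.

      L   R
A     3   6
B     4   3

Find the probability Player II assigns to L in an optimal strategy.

3/4

Row minima: A → 3, B → 3; maximin = 3.
Column maxima: L → 4, R → 6; minimax = 4.
3 ≠ 4, so there is no saddle point; optimal play is mixed.
Let Player I play A with probability p. Expected payoff against L: 3p + 4(1−p) = −p + 4; against R: 6p + 3(1−p) = 3p + 3.
Setting these equal: −p + 4 = 3p + 3 ⇒ −4p = -1 ⇒ p = 1/4, and the value is (-1)·(1/4) + 4 = 15/4.
For Player II: with q = P(L), equating A's and B's payoffs gives −3q + 6 = q + 3 ⇒ q = 3/4.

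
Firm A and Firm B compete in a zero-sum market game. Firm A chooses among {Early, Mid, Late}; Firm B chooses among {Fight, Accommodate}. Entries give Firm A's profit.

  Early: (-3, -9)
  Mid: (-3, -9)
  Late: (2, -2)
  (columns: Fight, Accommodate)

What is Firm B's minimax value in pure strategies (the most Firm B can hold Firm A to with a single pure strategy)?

-2

Column maxima: Fight → 2, Accommodate → -2.
The smallest of these is -2.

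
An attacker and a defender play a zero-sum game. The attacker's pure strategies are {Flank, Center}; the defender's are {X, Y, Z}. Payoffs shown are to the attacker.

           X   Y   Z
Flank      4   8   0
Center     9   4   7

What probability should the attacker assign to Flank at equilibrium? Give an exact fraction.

3/11

Row minima: Flank → 0, Center → 4; maximin = 4.
Column maxima: X → 9, Y → 8, Z → 7; minimax = 7.
4 ≠ 7, so there is no saddle point; optimal play is mixed.
X is strictly dominated by Z (it gives the attacker strictly more in every row), so the defender never plays it.
On the remaining 2×2 (Flank, Center vs Y, Z):
Let the attacker play Flank with probability p. Expected payoff against Y: 8p + 4(1−p) = 4p + 4; against Z: 0p + 7(1−p) = −7p + 7.
Setting these equal: 4p + 4 = −7p + 7 ⇒ 11p = 3 ⇒ p = 3/11, and the value is (4)·(3/11) + 4 = 56/11.
For the defender: with q = P(Y), equating Flank's and Center's payoffs gives 8q = −3q + 7 ⇒ q = 7/11.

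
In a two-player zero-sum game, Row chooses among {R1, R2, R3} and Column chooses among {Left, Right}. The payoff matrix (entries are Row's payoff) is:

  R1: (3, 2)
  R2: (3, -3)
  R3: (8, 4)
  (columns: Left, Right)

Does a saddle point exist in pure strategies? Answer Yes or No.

Yes

Row minima: R1 → 2, R2 → -3, R3 → 4; maximin = 4.
Column maxima: Left → 8, Right → 4; minimax = 4.
maximin = minimax = 4, so a saddle point exists.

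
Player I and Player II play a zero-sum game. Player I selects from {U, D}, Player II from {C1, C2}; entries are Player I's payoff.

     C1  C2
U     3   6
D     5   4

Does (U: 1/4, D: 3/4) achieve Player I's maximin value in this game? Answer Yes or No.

Against C1 this mix gives (1/4)·3 + (3/4)·5 = 9/2.
Against C2 this mix gives (1/4)·6 + (3/4)·4 = 9/2.
All of Player II's active replies (C1, C2) yield 9/2, and no column does worse for Player I. The mix makes Player II indifferent and guarantees 9/2, so it is optimal.

Yes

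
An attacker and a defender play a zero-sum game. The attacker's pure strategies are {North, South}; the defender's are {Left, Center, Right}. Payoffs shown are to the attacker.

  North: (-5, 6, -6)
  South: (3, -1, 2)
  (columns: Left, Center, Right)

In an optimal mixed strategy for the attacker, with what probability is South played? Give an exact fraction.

4/5

Row minima: North → -6, South → -1; maximin = -1.
Column maxima: Left → 3, Center → 6, Right → 2; minimax = 2.
-1 ≠ 2, so there is no saddle point; optimal play is mixed.
Left is strictly dominated by Right (it gives the attacker strictly more in every row), so the defender never plays it.
On the remaining 2×2 (North, South vs Center, Right):
Let the attacker play North with probability p. Expected payoff against Center: 6p + (-1)(1−p) = 7p − 1; against Right: (-6)p + 2(1−p) = −8p + 2.
Setting these equal: 7p − 1 = −8p + 2 ⇒ 15p = 3 ⇒ p = 1/5, and the value is (7)·(1/5) − 1 = 2/5.
For the defender: with q = P(Center), equating North's and South's payoffs gives 12q − 6 = −3q + 2 ⇒ q = 8/15.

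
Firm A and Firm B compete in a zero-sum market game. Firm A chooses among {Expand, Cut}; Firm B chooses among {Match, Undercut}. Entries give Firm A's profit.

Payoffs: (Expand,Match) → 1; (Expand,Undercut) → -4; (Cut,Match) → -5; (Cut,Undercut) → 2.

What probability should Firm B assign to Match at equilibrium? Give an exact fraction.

Row minima: Expand → -4, Cut → -5; maximin = -4.
Column maxima: Match → 1, Undercut → 2; minimax = 1.
-4 ≠ 1, so there is no saddle point; optimal play is mixed.
Let Firm A play Expand with probability p. Expected payoff against Match: 1p + (-5)(1−p) = 6p − 5; against Undercut: (-4)p + 2(1−p) = −6p + 2.
Setting these equal: 6p − 5 = −6p + 2 ⇒ 12p = 7 ⇒ p = 7/12, and the value is (6)·(7/12) − 5 = -3/2.
For Firm B: with q = P(Match), equating Expand's and Cut's payoffs gives 5q − 4 = −7q + 2 ⇒ q = 1/2.

1/2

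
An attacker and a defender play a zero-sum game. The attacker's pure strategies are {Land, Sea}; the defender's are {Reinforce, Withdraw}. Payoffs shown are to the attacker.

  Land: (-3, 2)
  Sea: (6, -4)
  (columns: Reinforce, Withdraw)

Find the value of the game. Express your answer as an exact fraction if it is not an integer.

0

Row minima: Land → -3, Sea → -4; maximin = -3.
Column maxima: Reinforce → 6, Withdraw → 2; minimax = 2.
-3 ≠ 2, so there is no saddle point; optimal play is mixed.
Let the attacker play Land with probability p. Expected payoff against Reinforce: (-3)p + 6(1−p) = −9p + 6; against Withdraw: 2p + (-4)(1−p) = 6p − 4.
Setting these equal: −9p + 6 = 6p − 4 ⇒ −15p = -10 ⇒ p = 2/3, and the value is (-9)·(2/3) + 6 = 0.
For the defender: with q = P(Reinforce), equating Land's and Sea's payoffs gives −5q + 2 = 10q − 4 ⇒ q = 2/5.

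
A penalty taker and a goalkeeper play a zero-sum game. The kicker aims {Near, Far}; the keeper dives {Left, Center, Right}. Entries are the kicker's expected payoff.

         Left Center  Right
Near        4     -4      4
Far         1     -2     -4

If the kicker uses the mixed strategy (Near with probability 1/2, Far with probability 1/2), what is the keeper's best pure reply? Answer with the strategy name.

Center

If the keeper plays Left, the kicker's expected payoff is (1/2)·4 + (1/2)·1 = 5/2.
If the keeper plays Center, the kicker's expected payoff is (1/2)·(-4) + (1/2)·(-2) = -3.
If the keeper plays Right, the kicker's expected payoff is (1/2)·4 + (1/2)·(-4) = 0.
The keeper minimizes the kicker's payoff; the smallest is -3, so the best response is Center.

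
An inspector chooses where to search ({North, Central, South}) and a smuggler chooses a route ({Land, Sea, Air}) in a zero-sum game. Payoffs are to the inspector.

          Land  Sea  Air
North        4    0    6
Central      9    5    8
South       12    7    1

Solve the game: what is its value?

17/3

Row minima: North → 0, Central → 5, South → 1; maximin = 5.
Column maxima: Land → 12, Sea → 7, Air → 8; minimax = 7.
5 ≠ 7, so there is no saddle point; optimal play is mixed.
North is strictly dominated by Central, so the inspector never plays it.
Land is strictly dominated by Sea (it gives the inspector strictly more in every row), so the smuggler never plays it.
On the remaining 2×2 (Central, South vs Sea, Air):
Let the inspector play Central with probability p. Expected payoff against Sea: 5p + 7(1−p) = −2p + 7; against Air: 8p + 1(1−p) = 7p + 1.
Setting these equal: −2p + 7 = 7p + 1 ⇒ −9p = -6 ⇒ p = 2/3, and the value is (-2)·(2/3) + 7 = 17/3.
For the smuggler: with q = P(Sea), equating Central's and South's payoffs gives −3q + 8 = 6q + 1 ⇒ q = 7/9.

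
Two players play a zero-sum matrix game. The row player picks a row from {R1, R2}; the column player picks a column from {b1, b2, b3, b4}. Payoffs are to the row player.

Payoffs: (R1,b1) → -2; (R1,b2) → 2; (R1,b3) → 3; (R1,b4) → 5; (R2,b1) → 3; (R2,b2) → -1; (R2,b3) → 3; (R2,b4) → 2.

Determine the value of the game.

Row minima: R1 → -2, R2 → -1; maximin = -1.
Column maxima: b1 → 3, b2 → 2, b3 → 3, b4 → 5; minimax = 2.
-1 ≠ 2, so there is no saddle point; optimal play is mixed.
b3 is strictly dominated by b2 (it gives the row player strictly more in every row), so the column player never plays it.
b4 is strictly dominated by b2 (it gives the row player strictly more in every row), so the column player never plays it.
On the remaining 2×2 (R1, R2 vs b1, b2):
Let the row player play R1 with probability p. Expected payoff against b1: (-2)p + 3(1−p) = −5p + 3; against b2: 2p + (-1)(1−p) = 3p − 1.
Setting these equal: −5p + 3 = 3p − 1 ⇒ −8p = -4 ⇒ p = 1/2, and the value is (-5)·(1/2) + 3 = 1/2.
For the column player: with q = P(b1), equating R1's and R2's payoffs gives −4q + 2 = 4q − 1 ⇒ q = 3/8.

1/2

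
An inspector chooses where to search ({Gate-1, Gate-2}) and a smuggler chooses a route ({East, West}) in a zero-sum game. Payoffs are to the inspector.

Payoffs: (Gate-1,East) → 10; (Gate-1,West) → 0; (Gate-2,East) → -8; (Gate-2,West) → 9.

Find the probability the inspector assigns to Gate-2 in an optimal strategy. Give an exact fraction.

Row minima: Gate-1 → 0, Gate-2 → -8; maximin = 0.
Column maxima: East → 10, West → 9; minimax = 9.
0 ≠ 9, so there is no saddle point; optimal play is mixed.
Let the inspector play Gate-1 with probability p. Expected payoff against East: 10p + (-8)(1−p) = 18p − 8; against West: 0p + 9(1−p) = −9p + 9.
Setting these equal: 18p − 8 = −9p + 9 ⇒ 27p = 17 ⇒ p = 17/27, and the value is (18)·(17/27) − 8 = 10/3.
For the smuggler: with q = P(East), equating Gate-1's and Gate-2's payoffs gives 10q = −17q + 9 ⇒ q = 1/3.

10/27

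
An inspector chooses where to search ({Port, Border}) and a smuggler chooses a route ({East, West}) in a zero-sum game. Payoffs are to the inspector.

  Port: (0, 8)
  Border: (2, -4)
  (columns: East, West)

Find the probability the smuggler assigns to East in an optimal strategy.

6/7

Row minima: Port → 0, Border → -4; maximin = 0.
Column maxima: East → 2, West → 8; minimax = 2.
0 ≠ 2, so there is no saddle point; optimal play is mixed.
Let the inspector play Port with probability p. Expected payoff against East: 0p + 2(1−p) = −2p + 2; against West: 8p + (-4)(1−p) = 12p − 4.
Setting these equal: −2p + 2 = 12p − 4 ⇒ −14p = -6 ⇒ p = 3/7, and the value is (-2)·(3/7) + 2 = 8/7.
For the smuggler: with q = P(East), equating Port's and Border's payoffs gives −8q + 8 = 6q − 4 ⇒ q = 6/7.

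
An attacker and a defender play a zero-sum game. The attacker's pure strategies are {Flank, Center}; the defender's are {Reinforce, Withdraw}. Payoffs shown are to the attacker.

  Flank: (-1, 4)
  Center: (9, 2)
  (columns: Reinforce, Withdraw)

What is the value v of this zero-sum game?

19/6

Row minima: Flank → -1, Center → 2; maximin = 2.
Column maxima: Reinforce → 9, Withdraw → 4; minimax = 4.
2 ≠ 4, so there is no saddle point; optimal play is mixed.
Let the attacker play Flank with probability p. Expected payoff against Reinforce: (-1)p + 9(1−p) = −10p + 9; against Withdraw: 4p + 2(1−p) = 2p + 2.
Setting these equal: −10p + 9 = 2p + 2 ⇒ −12p = -7 ⇒ p = 7/12, and the value is (-10)·(7/12) + 9 = 19/6.
For the defender: with q = P(Reinforce), equating Flank's and Center's payoffs gives −5q + 4 = 7q + 2 ⇒ q = 1/6.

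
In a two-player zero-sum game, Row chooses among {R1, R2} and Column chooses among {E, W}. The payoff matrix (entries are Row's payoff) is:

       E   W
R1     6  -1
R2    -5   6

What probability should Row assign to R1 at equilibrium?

11/18

Row minima: R1 → -1, R2 → -5; maximin = -1.
Column maxima: E → 6, W → 6; minimax = 6.
-1 ≠ 6, so there is no saddle point; optimal play is mixed.
Let Row play R1 with probability p. Expected payoff against E: 6p + (-5)(1−p) = 11p − 5; against W: (-1)p + 6(1−p) = −7p + 6.
Setting these equal: 11p − 5 = −7p + 6 ⇒ 18p = 11 ⇒ p = 11/18, and the value is (11)·(11/18) − 5 = 31/18.
For Column: with q = P(E), equating R1's and R2's payoffs gives 7q − 1 = −11q + 6 ⇒ q = 7/18.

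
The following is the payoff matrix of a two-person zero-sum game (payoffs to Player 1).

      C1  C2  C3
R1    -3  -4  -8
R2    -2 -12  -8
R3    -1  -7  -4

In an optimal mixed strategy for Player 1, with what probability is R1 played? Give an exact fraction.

Row minima: R1 → -8, R2 → -12, R3 → -7; maximin = -7.
Column maxima: C1 → -1, C2 → -4, C3 → -4; minimax = -4.
-7 ≠ -4, so there is no saddle point; optimal play is mixed.
R2 is strictly dominated by R3, so Player 1 never plays it.
C1 is strictly dominated by C2 (it gives Player 1 strictly more in every row), so Player 2 never plays it.
On the remaining 2×2 (R1, R3 vs C2, C3):
Let Player 1 play R1 with probability p. Expected payoff against C2: (-4)p + (-7)(1−p) = 3p − 7; against C3: (-8)p + (-4)(1−p) = −4p − 4.
Setting these equal: 3p − 7 = −4p − 4 ⇒ 7p = 3 ⇒ p = 3/7, and the value is (3)·(3/7) − 7 = -40/7.
For Player 2: with q = P(C2), equating R1's and R3's payoffs gives 4q − 8 = −3q − 4 ⇒ q = 4/7.

3/7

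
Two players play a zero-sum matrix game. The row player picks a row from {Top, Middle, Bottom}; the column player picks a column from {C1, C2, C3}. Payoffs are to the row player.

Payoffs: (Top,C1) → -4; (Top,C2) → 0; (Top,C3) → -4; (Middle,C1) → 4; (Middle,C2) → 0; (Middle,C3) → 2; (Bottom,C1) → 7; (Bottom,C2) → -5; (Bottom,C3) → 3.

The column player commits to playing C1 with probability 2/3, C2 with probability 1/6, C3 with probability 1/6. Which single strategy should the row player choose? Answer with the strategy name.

Bottom

Expected payoff of Top: (2/3)·(-4) + (1/6)·0 + (1/6)·(-4) = -10/3.
Expected payoff of Middle: (2/3)·4 + (1/6)·0 + (1/6)·2 = 3.
Expected payoff of Bottom: (2/3)·7 + (1/6)·(-5) + (1/6)·3 = 13/3.
The largest is 13/3, so the row player's best response is Bottom.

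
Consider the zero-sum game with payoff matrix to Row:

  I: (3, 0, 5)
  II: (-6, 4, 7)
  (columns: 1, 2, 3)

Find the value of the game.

12/13

Row minima: I → 0, II → -6; maximin = 0.
Column maxima: 1 → 3, 2 → 4, 3 → 7; minimax = 3.
0 ≠ 3, so there is no saddle point; optimal play is mixed.
3 is strictly dominated by 1 (it gives Row strictly more in every row), so Column never plays it.
On the remaining 2×2 (I, II vs 1, 2):
Let Row play I with probability p. Expected payoff against 1: 3p + (-6)(1−p) = 9p − 6; against 2: 0p + 4(1−p) = −4p + 4.
Setting these equal: 9p − 6 = −4p + 4 ⇒ 13p = 10 ⇒ p = 10/13, and the value is (9)·(10/13) − 6 = 12/13.
For Column: with q = P(1), equating I's and II's payoffs gives 3q = −10q + 4 ⇒ q = 4/13.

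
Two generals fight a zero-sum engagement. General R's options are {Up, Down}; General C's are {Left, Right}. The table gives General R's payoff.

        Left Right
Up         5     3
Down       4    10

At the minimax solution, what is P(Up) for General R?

Row minima: Up → 3, Down → 4; maximin = 4.
Column maxima: Left → 5, Right → 10; minimax = 5.
4 ≠ 5, so there is no saddle point; optimal play is mixed.
Let General R play Up with probability p. Expected payoff against Left: 5p + 4(1−p) = p + 4; against Right: 3p + 10(1−p) = −7p + 10.
Setting these equal: p + 4 = −7p + 10 ⇒ 8p = 6 ⇒ p = 3/4, and the value is (1)·(3/4) + 4 = 19/4.
For General C: with q = P(Left), equating Up's and Down's payoffs gives 2q + 3 = −6q + 10 ⇒ q = 7/8.

3/4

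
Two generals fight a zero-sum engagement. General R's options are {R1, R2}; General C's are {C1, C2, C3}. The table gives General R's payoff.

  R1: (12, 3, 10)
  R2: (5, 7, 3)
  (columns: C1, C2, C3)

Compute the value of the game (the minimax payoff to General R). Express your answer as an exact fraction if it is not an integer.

Row minima: R1 → 3, R2 → 3; maximin = 3.
Column maxima: C1 → 12, C2 → 7, C3 → 10; minimax = 7.
3 ≠ 7, so there is no saddle point; optimal play is mixed.
C1 is strictly dominated by C3 (it gives General R strictly more in every row), so General C never plays it.
On the remaining 2×2 (R1, R2 vs C2, C3):
Let General R play R1 with probability p. Expected payoff against C2: 3p + 7(1−p) = −4p + 7; against C3: 10p + 3(1−p) = 7p + 3.
Setting these equal: −4p + 7 = 7p + 3 ⇒ −11p = -4 ⇒ p = 4/11, and the value is (-4)·(4/11) + 7 = 61/11.
For General C: with q = P(C2), equating R1's and R2's payoffs gives −7q + 10 = 4q + 3 ⇒ q = 7/11.

61/11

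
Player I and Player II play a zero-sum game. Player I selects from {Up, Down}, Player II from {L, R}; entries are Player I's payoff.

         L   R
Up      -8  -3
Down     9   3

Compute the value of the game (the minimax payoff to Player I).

Row minima: Up → -8, Down → 3; maximin = 3.
Column maxima: L → 9, R → 3; minimax = 3.
Since maximin = minimax = 3, there is a saddle point and the value is 3.

3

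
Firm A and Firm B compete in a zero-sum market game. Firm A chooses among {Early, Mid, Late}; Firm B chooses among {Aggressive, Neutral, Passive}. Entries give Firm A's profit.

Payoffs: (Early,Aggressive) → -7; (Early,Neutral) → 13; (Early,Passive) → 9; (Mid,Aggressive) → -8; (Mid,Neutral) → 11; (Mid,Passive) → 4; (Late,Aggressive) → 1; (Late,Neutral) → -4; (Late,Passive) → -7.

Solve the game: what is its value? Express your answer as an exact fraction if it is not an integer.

Row minima: Early → -7, Mid → -8, Late → -7; maximin = -7.
Column maxima: Aggressive → 1, Neutral → 13, Passive → 9; minimax = 1.
-7 ≠ 1, so there is no saddle point; optimal play is mixed.
Mid is strictly dominated by Early, so Firm A never plays it.
Neutral is strictly dominated by Passive (it gives Firm A strictly more in every row), so Firm B never plays it.
On the remaining 2×2 (Early, Late vs Aggressive, Passive):
Let Firm A play Early with probability p. Expected payoff against Aggressive: (-7)p + 1(1−p) = −8p + 1; against Passive: 9p + (-7)(1−p) = 16p − 7.
Setting these equal: −8p + 1 = 16p − 7 ⇒ −24p = -8 ⇒ p = 1/3, and the value is (-8)·(1/3) + 1 = -5/3.
For Firm B: with q = P(Aggressive), equating Early's and Late's payoffs gives −16q + 9 = 8q − 7 ⇒ q = 2/3.

-5/3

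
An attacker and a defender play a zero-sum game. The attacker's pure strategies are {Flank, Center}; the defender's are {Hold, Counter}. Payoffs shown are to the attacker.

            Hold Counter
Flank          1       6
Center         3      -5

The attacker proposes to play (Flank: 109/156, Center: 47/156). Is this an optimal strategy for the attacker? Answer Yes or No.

Against Hold this mix gives (109/156)·1 + (47/156)·3 = 125/78.
Against Counter this mix gives (109/156)·6 + (47/156)·(-5) = 419/156.
The defender will play Hold, holding the attacker to 125/78. Shifting weight toward the row that does better against Hold would raise this floor (the equalizing mix achieves 23/13 against both Hold and Counter), so the proposed strategy is not optimal.

No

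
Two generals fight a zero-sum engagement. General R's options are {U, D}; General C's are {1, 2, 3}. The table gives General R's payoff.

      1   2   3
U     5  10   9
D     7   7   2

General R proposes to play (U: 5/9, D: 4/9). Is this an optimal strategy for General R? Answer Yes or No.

Against 1 this mix gives (5/9)·5 + (4/9)·7 = 53/9.
Against 2 this mix gives (5/9)·10 + (4/9)·7 = 26/3.
Against 3 this mix gives (5/9)·9 + (4/9)·2 = 53/9.
All of General C's active replies (1, 3) yield 53/9, and no column does worse for General R. The mix makes General C indifferent and guarantees 53/9, so it is optimal.

Yes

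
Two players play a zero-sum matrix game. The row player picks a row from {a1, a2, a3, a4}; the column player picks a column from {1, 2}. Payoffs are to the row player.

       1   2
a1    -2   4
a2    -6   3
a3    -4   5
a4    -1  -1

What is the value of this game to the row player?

-1

Row minima: a1 → -2, a2 → -6, a3 → -4, a4 → -1; maximin = -1.
Column maxima: 1 → -1, 2 → 5; minimax = -1.
Since maximin = minimax = -1, there is a saddle point and the value is -1.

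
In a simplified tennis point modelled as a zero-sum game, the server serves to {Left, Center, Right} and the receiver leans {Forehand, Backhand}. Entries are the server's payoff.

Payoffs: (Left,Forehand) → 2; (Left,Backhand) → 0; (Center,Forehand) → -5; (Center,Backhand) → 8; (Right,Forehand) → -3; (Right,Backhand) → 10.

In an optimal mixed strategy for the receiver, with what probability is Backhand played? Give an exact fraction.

1/3

Row minima: Left → 0, Center → -5, Right → -3; maximin = 0.
Column maxima: Forehand → 2, Backhand → 10; minimax = 2.
0 ≠ 2, so there is no saddle point; optimal play is mixed.
Center is strictly dominated by Right, so the server never plays it.
On the remaining 2×2 (Left, Right vs Forehand, Backhand):
Let the server play Left with probability p. Expected payoff against Forehand: 2p + (-3)(1−p) = 5p − 3; against Backhand: 0p + 10(1−p) = −10p + 10.
Setting these equal: 5p − 3 = −10p + 10 ⇒ 15p = 13 ⇒ p = 13/15, and the value is (5)·(13/15) − 3 = 4/3.
For the receiver: with q = P(Forehand), equating Left's and Right's payoffs gives 2q = −13q + 10 ⇒ q = 2/3.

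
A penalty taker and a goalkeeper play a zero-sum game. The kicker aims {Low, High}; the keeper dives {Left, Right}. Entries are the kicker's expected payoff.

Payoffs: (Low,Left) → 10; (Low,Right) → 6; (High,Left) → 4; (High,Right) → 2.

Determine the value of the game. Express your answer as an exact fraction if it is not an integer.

6

Row minima: Low → 6, High → 2; maximin = 6.
Column maxima: Left → 10, Right → 6; minimax = 6.
Since maximin = minimax = 6, there is a saddle point and the value is 6.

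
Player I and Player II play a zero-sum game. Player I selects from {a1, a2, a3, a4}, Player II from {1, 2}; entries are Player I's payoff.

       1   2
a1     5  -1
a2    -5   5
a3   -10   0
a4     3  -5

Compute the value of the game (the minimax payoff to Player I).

Row minima: a1 → -1, a2 → -5, a3 → -10, a4 → -5; maximin = -1.
Column maxima: 1 → 5, 2 → 5; minimax = 5.
-1 ≠ 5, so there is no saddle point; optimal play is mixed.
a3 is strictly dominated by a2, so Player I never plays it.
a4 is strictly dominated by a1, so Player I never plays it.
On the remaining 2×2 (a1, a2 vs 1, 2):
Let Player I play a1 with probability p. Expected payoff against 1: 5p + (-5)(1−p) = 10p − 5; against 2: (-1)p + 5(1−p) = −6p + 5.
Setting these equal: 10p − 5 = −6p + 5 ⇒ 16p = 10 ⇒ p = 5/8, and the value is (10)·(5/8) − 5 = 5/4.
For Player II: with q = P(1), equating a1's and a2's payoffs gives 6q − 1 = −10q + 5 ⇒ q = 3/8.

5/4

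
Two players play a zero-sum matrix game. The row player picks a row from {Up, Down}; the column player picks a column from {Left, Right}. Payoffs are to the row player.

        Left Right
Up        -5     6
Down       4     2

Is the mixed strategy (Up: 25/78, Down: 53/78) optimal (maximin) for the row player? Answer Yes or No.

Against Left this mix gives (25/78)·(-5) + (53/78)·4 = 29/26.
Against Right this mix gives (25/78)·6 + (53/78)·2 = 128/39.
The column player will play Left, holding the row player to 29/26. Shifting weight toward the row that does better against Left would raise this floor (the equalizing mix achieves 34/13 against both Left and Right), so the proposed strategy is not optimal.

No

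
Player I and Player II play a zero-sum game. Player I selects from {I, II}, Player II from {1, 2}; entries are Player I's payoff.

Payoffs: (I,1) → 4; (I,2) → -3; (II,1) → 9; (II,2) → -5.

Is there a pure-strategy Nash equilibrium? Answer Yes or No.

Yes

Row minima: I → -3, II → -5; maximin = -3.
Column maxima: 1 → 9, 2 → -3; minimax = -3.
maximin = minimax = -3, so a saddle point exists.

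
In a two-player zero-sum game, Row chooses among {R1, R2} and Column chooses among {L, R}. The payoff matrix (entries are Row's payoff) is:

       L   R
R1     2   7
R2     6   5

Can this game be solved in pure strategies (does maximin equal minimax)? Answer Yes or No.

Row minima: R1 → 2, R2 → 5; maximin = 5.
Column maxima: L → 6, R → 7; minimax = 6.
5 ≠ 6, so no pure-strategy equilibrium exists.

No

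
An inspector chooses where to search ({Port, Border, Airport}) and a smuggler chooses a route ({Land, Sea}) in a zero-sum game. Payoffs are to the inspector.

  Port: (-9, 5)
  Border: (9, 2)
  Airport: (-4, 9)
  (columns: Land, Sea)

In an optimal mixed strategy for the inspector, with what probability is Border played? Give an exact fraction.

13/20

Row minima: Port → -9, Border → 2, Airport → -4; maximin = 2.
Column maxima: Land → 9, Sea → 9; minimax = 9.
2 ≠ 9, so there is no saddle point; optimal play is mixed.
Port is strictly dominated by Airport, so the inspector never plays it.
On the remaining 2×2 (Border, Airport vs Land, Sea):
Let the inspector play Border with probability p. Expected payoff against Land: 9p + (-4)(1−p) = 13p − 4; against Sea: 2p + 9(1−p) = −7p + 9.
Setting these equal: 13p − 4 = −7p + 9 ⇒ 20p = 13 ⇒ p = 13/20, and the value is (13)·(13/20) − 4 = 89/20.
For the smuggler: with q = P(Land), equating Border's and Airport's payoffs gives 7q + 2 = −13q + 9 ⇒ q = 7/20.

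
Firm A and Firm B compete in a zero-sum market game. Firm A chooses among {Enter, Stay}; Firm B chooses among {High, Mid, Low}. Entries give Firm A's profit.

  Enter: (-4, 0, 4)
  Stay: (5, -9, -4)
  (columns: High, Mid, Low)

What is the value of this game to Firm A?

-2

Row minima: Enter → -4, Stay → -9; maximin = -4.
Column maxima: High → 5, Mid → 0, Low → 4; minimax = 0.
-4 ≠ 0, so there is no saddle point; optimal play is mixed.
Low is strictly dominated by Mid (it gives Firm A strictly more in every row), so Firm B never plays it.
On the remaining 2×2 (Enter, Stay vs High, Mid):
Let Firm A play Enter with probability p. Expected payoff against High: (-4)p + 5(1−p) = −9p + 5; against Mid: 0p + (-9)(1−p) = 9p − 9.
Setting these equal: −9p + 5 = 9p − 9 ⇒ −18p = -14 ⇒ p = 7/9, and the value is (-9)·(7/9) + 5 = -2.
For Firm B: with q = P(High), equating Enter's and Stay's payoffs gives −4q = 14q − 9 ⇒ q = 1/2.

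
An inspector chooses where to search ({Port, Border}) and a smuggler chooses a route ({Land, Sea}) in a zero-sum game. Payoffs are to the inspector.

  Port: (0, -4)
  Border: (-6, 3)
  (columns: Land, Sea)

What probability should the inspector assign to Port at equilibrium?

9/13

Row minima: Port → -4, Border → -6; maximin = -4.
Column maxima: Land → 0, Sea → 3; minimax = 0.
-4 ≠ 0, so there is no saddle point; optimal play is mixed.
Let the inspector play Port with probability p. Expected payoff against Land: 0p + (-6)(1−p) = 6p − 6; against Sea: (-4)p + 3(1−p) = −7p + 3.
Setting these equal: 6p − 6 = −7p + 3 ⇒ 13p = 9 ⇒ p = 9/13, and the value is (6)·(9/13) − 6 = -24/13.
For the smuggler: with q = P(Land), equating Port's and Border's payoffs gives 4q − 4 = −9q + 3 ⇒ q = 7/13.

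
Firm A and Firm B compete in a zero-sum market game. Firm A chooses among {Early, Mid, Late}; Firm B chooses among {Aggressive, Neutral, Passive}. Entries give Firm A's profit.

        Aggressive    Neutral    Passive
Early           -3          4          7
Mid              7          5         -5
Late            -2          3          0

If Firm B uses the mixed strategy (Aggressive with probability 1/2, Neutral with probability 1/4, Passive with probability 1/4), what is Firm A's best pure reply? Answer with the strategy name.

Mid

Expected payoff of Early: (1/2)·(-3) + (1/4)·4 + (1/4)·7 = 5/4.
Expected payoff of Mid: (1/2)·7 + (1/4)·5 + (1/4)·(-5) = 7/2.
Expected payoff of Late: (1/2)·(-2) + (1/4)·3 + (1/4)·0 = -1/4.
The largest is 7/2, so Firm A's best response is Mid.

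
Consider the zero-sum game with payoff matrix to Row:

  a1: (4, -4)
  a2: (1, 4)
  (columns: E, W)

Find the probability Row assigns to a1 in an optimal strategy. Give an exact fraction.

3/11

Row minima: a1 → -4, a2 → 1; maximin = 1.
Column maxima: E → 4, W → 4; minimax = 4.
1 ≠ 4, so there is no saddle point; optimal play is mixed.
Let Row play a1 with probability p. Expected payoff against E: 4p + 1(1−p) = 3p + 1; against W: (-4)p + 4(1−p) = −8p + 4.
Setting these equal: 3p + 1 = −8p + 4 ⇒ 11p = 3 ⇒ p = 3/11, and the value is (3)·(3/11) + 1 = 20/11.
For Column: with q = P(E), equating a1's and a2's payoffs gives 8q − 4 = −3q + 4 ⇒ q = 8/11.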